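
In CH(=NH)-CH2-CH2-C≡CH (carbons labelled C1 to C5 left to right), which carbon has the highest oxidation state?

Tallying each carbon's bonds:
C1: 1C, 1H, 2N → 0 − 1 + 2 = +1
C2: 2C, 2H → 0 − 2 = -2
C3: 2C, 2H → 0 − 2 = -2
C4: 4C → 0 = 0
C5: 3C, 1H → 0 − 1 = -1
The most oxidised carbon is C1 at +1.

C1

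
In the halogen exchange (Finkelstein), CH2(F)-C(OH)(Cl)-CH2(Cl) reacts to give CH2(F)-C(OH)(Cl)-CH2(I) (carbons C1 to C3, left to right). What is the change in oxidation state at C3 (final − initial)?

0

Before: C3 has 1 bond to C, 2 bonds to H, 1 bond to Cl → oxidation state -1.
After: C3 has 1 bond to C, 2 bonds to H, 1 bond to I → oxidation state -1.
Δ = -1 − (-1) = 0, so no net redox change at C3.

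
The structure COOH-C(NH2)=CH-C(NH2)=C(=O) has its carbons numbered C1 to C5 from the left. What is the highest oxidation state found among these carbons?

+3

Tallying each carbon's bonds:
C1: 1C, 3O → 0 + 3 = +3
C2: 3C, 1N → 0 + 1 = +1
C3: 3C, 1H → 0 − 1 = -1
C4: 3C, 1N → 0 + 1 = +1
C5: 2C, 2O → 0 + 2 = +2
The highest value is +3.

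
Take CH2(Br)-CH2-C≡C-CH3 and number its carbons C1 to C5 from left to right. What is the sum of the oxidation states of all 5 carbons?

-6

Tallying each carbon's bonds:
C1: 1C, 2H, 1Br → 0 − 2 + 1 = -1
C2: 2C, 2H → 0 − 2 = -2
C3: 4C → 0 = 0
C4: 4C → 0 = 0
C5: 1C, 3H → 0 − 3 = -3
Sum = -1 − 2 + 0 + 0 − 3 = -6.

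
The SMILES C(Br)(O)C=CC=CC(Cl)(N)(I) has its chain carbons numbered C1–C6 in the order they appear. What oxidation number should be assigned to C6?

+3

C6 has one bond to C (0), one bond to Cl (+1), one bond to N (+1), one bond to I (+1).
Oxidation state = 0 + 1 + 1 + 1 = +3.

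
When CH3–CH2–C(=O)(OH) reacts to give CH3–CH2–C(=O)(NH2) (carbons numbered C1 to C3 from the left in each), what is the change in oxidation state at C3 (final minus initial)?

0

Before: C3 has 1 bond to C, 3 bonds to O → oxidation state +3.
After: C3 has 1 bond to C, 2 bonds to O, 1 bond to N → oxidation state +3.
Δ = +3 − (+3) = 0, so no net redox change at C3.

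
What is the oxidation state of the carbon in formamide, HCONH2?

+2

Each bond to a more electronegative atom (O, N, halogen) counts +1, each bond to a less electronegative atom (H, metal, B, Si) counts −1, and each C–C bond counts 0.
The carbon has one bond to H (-1), a double bond to O (2×+1 = +2), one bond to N (+1).
Oxidation state = -1 + 2 + 1 = +2.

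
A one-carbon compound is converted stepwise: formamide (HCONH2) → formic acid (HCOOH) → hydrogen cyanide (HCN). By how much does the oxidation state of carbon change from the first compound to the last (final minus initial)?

Carbon oxidation states along the series — formamide: +2, formic acid: +2, hydrogen cyanide: +2.
Net change = +2 − (+2) = 0.

0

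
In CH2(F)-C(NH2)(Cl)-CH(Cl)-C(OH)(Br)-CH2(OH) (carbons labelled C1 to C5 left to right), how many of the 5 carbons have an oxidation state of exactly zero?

Tallying each carbon's bonds:
C1: 1C, 2H, 1F → 0 − 2 + 1 = -1
C2: 2C, 1N, 1Cl → 0 + 1 + 1 = +2
C3: 2C, 1H, 1Cl → 0 − 1 + 1 = 0
C4: 2C, 1O, 1Br → 0 + 1 + 1 = +2
C5: 1C, 2H, 1O → 0 − 2 + 1 = -1
1 carbon (C3) meets the condition.

1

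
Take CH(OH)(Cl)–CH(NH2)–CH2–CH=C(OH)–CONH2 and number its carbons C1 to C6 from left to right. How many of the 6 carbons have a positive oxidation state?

Tallying each carbon's bonds:
C1: 1C, 1H, 1O, 1Cl → 0 − 1 + 1 + 1 = +1
C2: 2C, 1H, 1N → 0 − 1 + 1 = 0
C3: 2C, 2H → 0 − 2 = -2
C4: 3C, 1H → 0 − 1 = -1
C5: 3C, 1O → 0 + 1 = +1
C6: 1C, 2O, 1N → 0 + 2 + 1 = +3
3 carbons (C1, C5, C6) meet the condition.

3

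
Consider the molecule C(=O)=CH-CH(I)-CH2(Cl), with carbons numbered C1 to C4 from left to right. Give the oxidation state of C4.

Count +1 for every bond to an atom more electronegative than carbon and −1 for every bond to one less electronegative; C–C bonds are 0.
C4 has one bond to C (0), one bond to H (-1), one bond to Cl (+1), one bond to H (-1).
Oxidation state = 0 − 1 + 1 − 1 = -1.

-1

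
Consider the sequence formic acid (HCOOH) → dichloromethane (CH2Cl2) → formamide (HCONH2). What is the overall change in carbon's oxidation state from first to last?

Carbon oxidation states along the series — formic acid: +2, dichloromethane: 0, formamide: +2.
Net change = +2 − (+2) = 0.

0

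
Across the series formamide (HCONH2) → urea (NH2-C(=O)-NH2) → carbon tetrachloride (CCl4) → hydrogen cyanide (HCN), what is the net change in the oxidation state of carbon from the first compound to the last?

0

Carbon oxidation states along the series — formamide: +2, urea: +4, carbon tetrachloride: +4, hydrogen cyanide: +2.
Net change = +2 − (+2) = 0.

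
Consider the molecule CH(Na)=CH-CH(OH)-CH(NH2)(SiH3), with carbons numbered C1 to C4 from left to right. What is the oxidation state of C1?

Count +1 for every bond to an atom more electronegative than carbon and −1 for every bond to one less electronegative; C–C bonds are 0.
C1 has a double bond to C (2×0 = 0), one bond to Na (-1), one bond to H (-1).
Oxidation state = 0 − 1 − 1 = -2.

-2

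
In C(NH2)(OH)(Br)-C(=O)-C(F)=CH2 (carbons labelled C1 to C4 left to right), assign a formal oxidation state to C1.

+3

C1 has one bond to C (0), one bond to N (+1), one bond to O (+1), one bond to Br (+1).
Oxidation state = 0 + 1 + 1 + 1 = +3.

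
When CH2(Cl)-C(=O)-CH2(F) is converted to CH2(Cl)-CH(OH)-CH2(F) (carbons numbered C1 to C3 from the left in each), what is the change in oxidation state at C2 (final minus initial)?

-2

Before: C2 has 2 bonds to C, 2 bonds to O → oxidation state +2.
After: C2 has 2 bonds to C, 1 bond to H, 1 bond to O → oxidation state 0.
Δ = 0 − (+2) = -2, so this is a reduction at C2.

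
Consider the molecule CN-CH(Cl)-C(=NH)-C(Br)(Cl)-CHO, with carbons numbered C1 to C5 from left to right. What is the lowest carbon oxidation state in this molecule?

0

Count +1 for every bond to an atom more electronegative than carbon and −1 for every bond to one less electronegative; C–C bonds are 0. Tallying each carbon:
C1: 1C, 3N → 0 + 3 = +3
C2: 2C, 1H, 1Cl → 0 − 1 + 1 = 0
C3: 2C, 2N → 0 + 2 = +2
C4: 2C, 1Cl, 1Br → 0 + 1 + 1 = +2
C5: 1C, 1H, 2O → 0 − 1 + 2 = +1
The lowest value is 0.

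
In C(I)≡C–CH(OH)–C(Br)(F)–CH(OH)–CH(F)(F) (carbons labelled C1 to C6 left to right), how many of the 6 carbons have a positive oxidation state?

3

Assign +1 per bond to O/N/halogen, −1 per bond to H or an electropositive element, and 0 per bond to carbon. Tallying each carbon:
C1: 3C, 1I → 0 + 1 = +1
C2: 4C → 0 = 0
C3: 2C, 1H, 1O → 0 − 1 + 1 = 0
C4: 2C, 1F, 1Br → 0 + 1 + 1 = +2
C5: 2C, 1H, 1O → 0 − 1 + 1 = 0
C6: 1C, 1H, 2F → 0 − 1 + 2 = +1
3 carbons (C1, C4, C6) meet the condition.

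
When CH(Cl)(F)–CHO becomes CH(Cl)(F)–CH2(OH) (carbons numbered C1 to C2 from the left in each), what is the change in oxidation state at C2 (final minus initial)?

-2

Before: C2 has 1 bond to C, 1 bond to H, 2 bonds to O → oxidation state +1.
After: C2 has 1 bond to C, 2 bonds to H, 1 bond to O → oxidation state -1.
Δ = -1 − (+1) = -2, so this is a reduction at C2.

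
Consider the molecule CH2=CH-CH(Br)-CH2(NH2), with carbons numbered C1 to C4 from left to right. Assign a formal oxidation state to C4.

C4 has one bond to C (0), one bond to H (-1), one bond to H (-1), one bond to N (+1).
Oxidation state = 0 − 1 − 1 + 1 = -1.

-1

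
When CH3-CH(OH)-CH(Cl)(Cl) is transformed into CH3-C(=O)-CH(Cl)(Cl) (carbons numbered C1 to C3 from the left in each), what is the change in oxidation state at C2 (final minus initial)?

Before: C2 has 2 bonds to C, 1 bond to H, 1 bond to O → oxidation state 0.
After: C2 has 2 bonds to C, 2 bonds to O → oxidation state +2.
Δ = +2 − (0) = +2, so this is an oxidation at C2.

+2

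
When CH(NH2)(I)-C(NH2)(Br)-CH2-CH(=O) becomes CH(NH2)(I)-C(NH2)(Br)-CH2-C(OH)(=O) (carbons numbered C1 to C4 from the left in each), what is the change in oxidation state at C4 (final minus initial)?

+2

Before: C4 has 1 bond to C, 1 bond to H, 2 bonds to O → oxidation state +1.
After: C4 has 1 bond to C, 3 bonds to O → oxidation state +3.
Δ = +3 − (+1) = +2, so this is an oxidation at C4.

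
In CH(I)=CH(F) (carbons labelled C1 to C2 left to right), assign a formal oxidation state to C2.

0

Count +1 for every bond to an atom more electronegative than carbon and −1 for every bond to one less electronegative; C–C bonds are 0.
C2 has a double bond to C (2×0 = 0), one bond to F (+1), one bond to H (-1).
Oxidation state = 0 + 1 − 1 = 0.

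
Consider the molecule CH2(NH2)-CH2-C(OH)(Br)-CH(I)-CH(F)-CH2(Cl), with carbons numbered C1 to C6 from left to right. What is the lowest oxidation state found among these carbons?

Bonds to more-electronegative neighbours contribute +1 each, bonds to H or metals contribute −1 each, and C–C bonds contribute 0. Tallying each carbon:
C1: 1C, 2H, 1N → 0 − 2 + 1 = -1
C2: 2C, 2H → 0 − 2 = -2
C3: 2C, 1O, 1Br → 0 + 1 + 1 = +2
C4: 2C, 1H, 1I → 0 − 1 + 1 = 0
C5: 2C, 1H, 1F → 0 − 1 + 1 = 0
C6: 1C, 2H, 1Cl → 0 − 2 + 1 = -1
The lowest value is -2.

-2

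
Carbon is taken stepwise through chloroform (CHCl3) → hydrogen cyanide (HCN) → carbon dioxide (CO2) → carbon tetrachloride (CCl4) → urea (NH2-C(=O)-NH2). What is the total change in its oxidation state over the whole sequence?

Carbon oxidation states along the series — chloroform: +2, hydrogen cyanide: +2, carbon dioxide: +4, carbon tetrachloride: +4, urea: +4.
Net change = +4 − (+2) = +2.

+2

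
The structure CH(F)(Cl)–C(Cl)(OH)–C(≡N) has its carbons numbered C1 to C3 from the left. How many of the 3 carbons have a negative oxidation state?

0

Tallying each carbon's bonds:
C1: 1C, 1H, 1F, 1Cl → 0 − 1 + 1 + 1 = +1
C2: 2C, 1O, 1Cl → 0 + 1 + 1 = +2
C3: 1C, 3N → 0 + 3 = +3
0 carbons meet the condition.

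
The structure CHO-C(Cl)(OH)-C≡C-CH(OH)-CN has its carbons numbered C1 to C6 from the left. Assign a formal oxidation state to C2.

+2

Bonds to more-electronegative neighbours contribute +1 each, bonds to H or metals contribute −1 each, and C–C bonds contribute 0.
C2 has one bond to C (0), one bond to C (0), one bond to Cl (+1), one bond to O (+1).
Oxidation state = 0 + 0 + 1 + 1 = +2.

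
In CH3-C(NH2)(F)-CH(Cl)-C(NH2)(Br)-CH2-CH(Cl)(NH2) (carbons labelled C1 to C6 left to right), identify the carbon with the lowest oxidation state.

Tallying each carbon's bonds:
C1: 1C, 3H → 0 − 3 = -3
C2: 2C, 1N, 1F → 0 + 1 + 1 = +2
C3: 2C, 1H, 1Cl → 0 − 1 + 1 = 0
C4: 2C, 1N, 1Br → 0 + 1 + 1 = +2
C5: 2C, 2H → 0 − 2 = -2
C6: 1C, 1H, 1N, 1Cl → 0 − 1 + 1 + 1 = +1
The most reduced carbon is C1 at -3.

C1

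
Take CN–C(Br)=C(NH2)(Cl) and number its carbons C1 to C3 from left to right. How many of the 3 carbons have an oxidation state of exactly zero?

0

Tallying each carbon's bonds:
C1: 1C, 3N → 0 + 3 = +3
C2: 3C, 1Br → 0 + 1 = +1
C3: 2C, 1N, 1Cl → 0 + 1 + 1 = +2
0 carbons meet the condition.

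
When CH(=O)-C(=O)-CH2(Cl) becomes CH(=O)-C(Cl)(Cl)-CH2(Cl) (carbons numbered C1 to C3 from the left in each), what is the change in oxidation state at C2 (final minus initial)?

Before: C2 has 2 bonds to C, 2 bonds to O → oxidation state +2.
After: C2 has 2 bonds to C, 2 bonds to Cl → oxidation state +2.
Δ = +2 − (+2) = 0, so no net redox change at C2.

0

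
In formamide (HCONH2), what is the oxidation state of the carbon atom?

The carbon has one bond to H (-1), a double bond to O (2×+1 = +2), one bond to N (+1).
Oxidation state = -1 + 2 + 1 = +2.

+2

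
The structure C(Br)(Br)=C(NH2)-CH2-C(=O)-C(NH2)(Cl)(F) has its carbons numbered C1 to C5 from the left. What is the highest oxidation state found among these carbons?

Tallying each carbon's bonds:
C1: 2C, 2Br → 0 + 2 = +2
C2: 3C, 1N → 0 + 1 = +1
C3: 2C, 2H → 0 − 2 = -2
C4: 2C, 2O → 0 + 2 = +2
C5: 1C, 1N, 1F, 1Cl → 0 + 1 + 1 + 1 = +3
The highest value is +3.

+3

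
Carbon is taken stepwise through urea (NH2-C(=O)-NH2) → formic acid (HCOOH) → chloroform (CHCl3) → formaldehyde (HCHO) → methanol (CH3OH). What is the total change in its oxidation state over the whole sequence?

-6

Carbon oxidation states along the series — urea: +4, formic acid: +2, chloroform: +2, formaldehyde: 0, methanol: -2.
Net change = -2 − (+4) = -6.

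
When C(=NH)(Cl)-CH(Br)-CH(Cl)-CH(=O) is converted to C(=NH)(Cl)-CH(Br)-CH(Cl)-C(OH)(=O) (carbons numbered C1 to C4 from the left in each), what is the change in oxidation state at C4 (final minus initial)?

Before: C4 has 1 bond to C, 1 bond to H, 2 bonds to O → oxidation state +1.
After: C4 has 1 bond to C, 3 bonds to O → oxidation state +3.
Δ = +3 − (+1) = +2, so this is an oxidation at C4.

+2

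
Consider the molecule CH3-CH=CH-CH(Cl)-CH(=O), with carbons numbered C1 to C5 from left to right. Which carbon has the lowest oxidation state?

Tallying each carbon's bonds:
C1: 1C, 3H → 0 − 3 = -3
C2: 3C, 1H → 0 − 1 = -1
C3: 3C, 1H → 0 − 1 = -1
C4: 2C, 1H, 1Cl → 0 − 1 + 1 = 0
C5: 1C, 1H, 2O → 0 − 1 + 2 = +1
The most reduced carbon is C1 at -3.

C1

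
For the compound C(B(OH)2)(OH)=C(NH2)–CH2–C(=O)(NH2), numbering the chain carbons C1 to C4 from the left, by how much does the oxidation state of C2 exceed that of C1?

+1

C2: 3C, 1N → 0 + 1 = +1
C1: 2C, 1O, 1B → 0 + 1 − 1 = 0
Difference: +1 − (0) = +1.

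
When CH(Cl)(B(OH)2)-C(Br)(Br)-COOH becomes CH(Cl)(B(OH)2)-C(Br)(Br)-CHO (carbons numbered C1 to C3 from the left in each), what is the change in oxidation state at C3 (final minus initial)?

Before: C3 has 1 bond to C, 3 bonds to O → oxidation state +3.
After: C3 has 1 bond to C, 1 bond to H, 2 bonds to O → oxidation state +1.
Δ = +1 − (+3) = -2, so this is a reduction at C3.

-2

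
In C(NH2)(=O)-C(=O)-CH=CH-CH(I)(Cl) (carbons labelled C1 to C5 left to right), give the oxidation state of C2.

Assign +1 per bond to O/N/halogen, −1 per bond to H or an electropositive element, and 0 per bond to carbon.
C2 has one bond to C (0), one bond to C (0), a double bond to O (2×+1 = +2).
Oxidation state = 0 + 0 + 2 = +2.

+2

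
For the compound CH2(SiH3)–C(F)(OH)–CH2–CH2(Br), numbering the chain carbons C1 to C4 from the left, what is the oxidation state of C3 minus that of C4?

C3: 2C, 2H → 0 − 2 = -2
C4: 1C, 2H, 1Br → 0 − 2 + 1 = -1
Difference: -2 − (-1) = -1.

-1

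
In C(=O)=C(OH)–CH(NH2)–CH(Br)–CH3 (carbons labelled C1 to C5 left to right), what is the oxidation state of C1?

+2

C1 has a double bond to C (2×0 = 0), a double bond to O (2×+1 = +2).
Oxidation state = 0 + 2 = +2.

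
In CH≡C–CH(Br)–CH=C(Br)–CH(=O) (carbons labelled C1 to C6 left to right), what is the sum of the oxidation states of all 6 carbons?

0

Tallying each carbon's bonds:
C1: 3C, 1H → 0 − 1 = -1
C2: 4C → 0 = 0
C3: 2C, 1H, 1Br → 0 − 1 + 1 = 0
C4: 3C, 1H → 0 − 1 = -1
C5: 3C, 1Br → 0 + 1 = +1
C6: 1C, 1H, 2O → 0 − 1 + 2 = +1
Sum = -1 + 0 + 0 − 1 + 1 + 1 = 0.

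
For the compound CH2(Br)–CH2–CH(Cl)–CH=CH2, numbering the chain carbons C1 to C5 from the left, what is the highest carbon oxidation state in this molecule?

Tallying each carbon's bonds:
C1: 1C, 2H, 1Br → 0 − 2 + 1 = -1
C2: 2C, 2H → 0 − 2 = -2
C3: 2C, 1H, 1Cl → 0 − 1 + 1 = 0
C4: 3C, 1H → 0 − 1 = -1
C5: 2C, 2H → 0 − 2 = -2
The highest value is 0.

0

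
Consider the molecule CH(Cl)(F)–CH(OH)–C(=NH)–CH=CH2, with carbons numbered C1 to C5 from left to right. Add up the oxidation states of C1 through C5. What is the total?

Bonds to more-electronegative neighbours contribute +1 each, bonds to H or metals contribute −1 each, and C–C bonds contribute 0. Tallying each carbon:
C1: 1C, 1H, 1F, 1Cl → 0 − 1 + 1 + 1 = +1
C2: 2C, 1H, 1O → 0 − 1 + 1 = 0
C3: 2C, 2N → 0 + 2 = +2
C4: 3C, 1H → 0 − 1 = -1
C5: 2C, 2H → 0 − 2 = -2
Sum = +1 + 0 + 2 − 1 − 2 = 0.

0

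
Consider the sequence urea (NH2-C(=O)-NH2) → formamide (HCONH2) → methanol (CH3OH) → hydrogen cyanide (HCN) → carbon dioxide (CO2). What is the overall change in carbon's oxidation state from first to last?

Carbon oxidation states along the series — urea: +4, formamide: +2, methanol: -2, hydrogen cyanide: +2, carbon dioxide: +4.
Net change = +4 − (+4) = 0.

0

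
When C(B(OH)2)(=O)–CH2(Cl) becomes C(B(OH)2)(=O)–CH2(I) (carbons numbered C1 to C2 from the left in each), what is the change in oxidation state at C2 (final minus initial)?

Before: C2 has 1 bond to C, 2 bonds to H, 1 bond to Cl → oxidation state -1.
After: C2 has 1 bond to C, 2 bonds to H, 1 bond to I → oxidation state -1.
Δ = -1 − (-1) = 0, so no net redox change at C2.

0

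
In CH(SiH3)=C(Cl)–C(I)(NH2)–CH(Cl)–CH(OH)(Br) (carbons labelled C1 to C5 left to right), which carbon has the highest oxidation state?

C3

Bonds to more-electronegative neighbours contribute +1 each, bonds to H or metals contribute −1 each, and C–C bonds contribute 0. Tallying each carbon:
C1: 2C, 1H, 1Si → 0 − 1 − 1 = -2
C2: 3C, 1Cl → 0 + 1 = +1
C3: 2C, 1N, 1I → 0 + 1 + 1 = +2
C4: 2C, 1H, 1Cl → 0 − 1 + 1 = 0
C5: 1C, 1H, 1O, 1Br → 0 − 1 + 1 + 1 = +1
The most oxidised carbon is C3 at +2.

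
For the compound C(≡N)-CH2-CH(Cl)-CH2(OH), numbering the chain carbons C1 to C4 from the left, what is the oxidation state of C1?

Count +1 for every bond to an atom more electronegative than carbon and −1 for every bond to one less electronegative; C–C bonds are 0.
C1 has one bond to C (0), a triple bond to N (3×+1 = +3).
Oxidation state = 0 + 3 = +3.

+3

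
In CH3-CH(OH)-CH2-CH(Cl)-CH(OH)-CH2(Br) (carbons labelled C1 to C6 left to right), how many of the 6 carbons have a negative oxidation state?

Tallying each carbon's bonds:
C1: 1C, 3H → 0 − 3 = -3
C2: 2C, 1H, 1O → 0 − 1 + 1 = 0
C3: 2C, 2H → 0 − 2 = -2
C4: 2C, 1H, 1Cl → 0 − 1 + 1 = 0
C5: 2C, 1H, 1O → 0 − 1 + 1 = 0
C6: 1C, 2H, 1Br → 0 − 2 + 1 = -1
3 carbons (C1, C3, C6) meet the condition.

3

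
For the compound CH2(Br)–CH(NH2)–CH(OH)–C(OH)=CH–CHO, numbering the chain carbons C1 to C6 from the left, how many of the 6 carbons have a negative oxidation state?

2

Bonds to more-electronegative neighbours contribute +1 each, bonds to H or metals contribute −1 each, and C–C bonds contribute 0. Tallying each carbon:
C1: 1C, 2H, 1Br → 0 − 2 + 1 = -1
C2: 2C, 1H, 1N → 0 − 1 + 1 = 0
C3: 2C, 1H, 1O → 0 − 1 + 1 = 0
C4: 3C, 1O → 0 + 1 = +1
C5: 3C, 1H → 0 − 1 = -1
C6: 1C, 1H, 2O → 0 − 1 + 2 = +1
2 carbons (C1, C5) meet the condition.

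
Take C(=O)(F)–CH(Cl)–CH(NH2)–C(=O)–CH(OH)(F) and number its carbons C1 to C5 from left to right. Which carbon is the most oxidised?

Bonds to more-electronegative neighbours contribute +1 each, bonds to H or metals contribute −1 each, and C–C bonds contribute 0. Tallying each carbon:
C1: 1C, 2O, 1F → 0 + 2 + 1 = +3
C2: 2C, 1H, 1Cl → 0 − 1 + 1 = 0
C3: 2C, 1H, 1N → 0 − 1 + 1 = 0
C4: 2C, 2O → 0 + 2 = +2
C5: 1C, 1H, 1O, 1F → 0 − 1 + 1 + 1 = +1
The most oxidised carbon is C1 at +3.

C1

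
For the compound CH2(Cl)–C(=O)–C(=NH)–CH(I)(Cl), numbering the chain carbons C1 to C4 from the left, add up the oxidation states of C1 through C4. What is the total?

Tallying each carbon's bonds:
C1: 1C, 2H, 1Cl → 0 − 2 + 1 = -1
C2: 2C, 2O → 0 + 2 = +2
C3: 2C, 2N → 0 + 2 = +2
C4: 1C, 1H, 1Cl, 1I → 0 − 1 + 1 + 1 = +1
Sum = -1 + 2 + 2 + 1 = +4.

+4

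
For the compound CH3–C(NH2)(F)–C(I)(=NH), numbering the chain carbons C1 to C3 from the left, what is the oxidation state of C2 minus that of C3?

-1

C2: 2C, 1N, 1F → 0 + 1 + 1 = +2
C3: 1C, 2N, 1I → 0 + 2 + 1 = +3
Difference: +2 − (+3) = -1.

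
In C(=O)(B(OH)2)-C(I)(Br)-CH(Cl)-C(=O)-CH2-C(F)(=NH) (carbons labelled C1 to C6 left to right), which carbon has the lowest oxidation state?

C5

Each bond to a more electronegative atom (O, N, halogen) counts +1, each bond to a less electronegative atom (H, metal, B, Si) counts −1, and each C–C bond counts 0. Tallying each carbon:
C1: 1C, 2O, 1B → 0 + 2 − 1 = +1
C2: 2C, 1Br, 1I → 0 + 1 + 1 = +2
C3: 2C, 1H, 1Cl → 0 − 1 + 1 = 0
C4: 2C, 2O → 0 + 2 = +2
C5: 2C, 2H → 0 − 2 = -2
C6: 1C, 2N, 1F → 0 + 2 + 1 = +3
The most reduced carbon is C5 at -2.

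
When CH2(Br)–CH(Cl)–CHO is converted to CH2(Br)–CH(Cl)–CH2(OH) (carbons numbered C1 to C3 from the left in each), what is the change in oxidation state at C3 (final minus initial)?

-2

Before: C3 has 1 bond to C, 1 bond to H, 2 bonds to O → oxidation state +1.
After: C3 has 1 bond to C, 2 bonds to H, 1 bond to O → oxidation state -1.
Δ = -1 − (+1) = -2, so this is a reduction at C3.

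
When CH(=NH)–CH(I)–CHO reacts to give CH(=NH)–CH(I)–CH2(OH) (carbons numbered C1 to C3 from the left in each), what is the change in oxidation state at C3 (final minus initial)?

-2

Before: C3 has 1 bond to C, 1 bond to H, 2 bonds to O → oxidation state +1.
After: C3 has 1 bond to C, 2 bonds to H, 1 bond to O → oxidation state -1.
Δ = -1 − (+1) = -2, so this is a reduction at C3.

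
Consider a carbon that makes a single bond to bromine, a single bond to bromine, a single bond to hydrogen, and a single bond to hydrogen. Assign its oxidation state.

The carbon has one bond to H (-1), one bond to H (-1), one bond to Br (+1), one bond to Br (+1).
Oxidation state = -1 − 1 + 1 + 1 = 0.

0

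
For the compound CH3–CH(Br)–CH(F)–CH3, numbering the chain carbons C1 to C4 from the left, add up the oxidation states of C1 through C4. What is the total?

Tallying each carbon's bonds:
C1: 1C, 3H → 0 − 3 = -3
C2: 2C, 1H, 1Br → 0 − 1 + 1 = 0
C3: 2C, 1H, 1F → 0 − 1 + 1 = 0
C4: 1C, 3H → 0 − 3 = -3
Sum = -3 + 0 + 0 − 3 = -6.

-6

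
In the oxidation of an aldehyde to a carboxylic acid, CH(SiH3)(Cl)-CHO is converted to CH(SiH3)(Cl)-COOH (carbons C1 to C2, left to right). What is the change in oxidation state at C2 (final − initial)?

Before: C2 has 1 bond to C, 1 bond to H, 2 bonds to O → oxidation state +1.
After: C2 has 1 bond to C, 3 bonds to O → oxidation state +3.
Δ = +3 − (+1) = +2, so this is an oxidation at C2.

+2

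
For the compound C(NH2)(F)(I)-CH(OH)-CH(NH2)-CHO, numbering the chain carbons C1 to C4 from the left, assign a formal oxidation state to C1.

Count +1 for every bond to an atom more electronegative than carbon and −1 for every bond to one less electronegative; C–C bonds are 0.
C1 has one bond to C (0), one bond to N (+1), one bond to F (+1), one bond to I (+1).
Oxidation state = 0 + 1 + 1 + 1 = +3.

+3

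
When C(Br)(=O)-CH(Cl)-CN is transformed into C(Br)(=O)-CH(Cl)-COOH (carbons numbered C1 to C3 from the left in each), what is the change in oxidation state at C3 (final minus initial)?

Before: C3 has 1 bond to C, 3 bonds to N → oxidation state +3.
After: C3 has 1 bond to C, 3 bonds to O → oxidation state +3.
Δ = +3 − (+3) = 0, so no net redox change at C3.

0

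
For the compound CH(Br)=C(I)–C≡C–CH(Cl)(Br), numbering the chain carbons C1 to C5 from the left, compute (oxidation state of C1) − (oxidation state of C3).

0

C1: 2C, 1H, 1Br → 0 − 1 + 1 = 0
C3: 4C → 0 = 0
Difference: 0 − (0) = 0.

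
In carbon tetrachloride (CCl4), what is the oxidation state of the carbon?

Assign +1 per bond to O/N/halogen, −1 per bond to H or an electropositive element, and 0 per bond to carbon.
The carbon has one bond to Cl (+1), one bond to Cl (+1), one bond to Cl (+1), one bond to Cl (+1).
Oxidation state = +1 + 1 + 1 + 1 = +4.

+4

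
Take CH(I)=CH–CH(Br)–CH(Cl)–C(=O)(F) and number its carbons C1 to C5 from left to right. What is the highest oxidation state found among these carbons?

Count +1 for every bond to an atom more electronegative than carbon and −1 for every bond to one less electronegative; C–C bonds are 0. Tallying each carbon:
C1: 2C, 1H, 1I → 0 − 1 + 1 = 0
C2: 3C, 1H → 0 − 1 = -1
C3: 2C, 1H, 1Br → 0 − 1 + 1 = 0
C4: 2C, 1H, 1Cl → 0 − 1 + 1 = 0
C5: 1C, 2O, 1F → 0 + 2 + 1 = +3
The highest value is +3.

+3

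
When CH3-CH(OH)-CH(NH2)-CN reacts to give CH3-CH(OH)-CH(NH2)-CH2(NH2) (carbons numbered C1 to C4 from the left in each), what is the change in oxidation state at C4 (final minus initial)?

-4

Before: C4 has 1 bond to C, 3 bonds to N → oxidation state +3.
After: C4 has 1 bond to C, 2 bonds to H, 1 bond to N → oxidation state -1.
Δ = -1 − (+3) = -4, so this is a reduction at C4.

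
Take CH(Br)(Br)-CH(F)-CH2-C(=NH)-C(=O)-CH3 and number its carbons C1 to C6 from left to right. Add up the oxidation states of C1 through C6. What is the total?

Assign +1 per bond to O/N/halogen, −1 per bond to H or an electropositive element, and 0 per bond to carbon. Tallying each carbon:
C1: 1C, 1H, 2Br → 0 − 1 + 2 = +1
C2: 2C, 1H, 1F → 0 − 1 + 1 = 0
C3: 2C, 2H → 0 − 2 = -2
C4: 2C, 2N → 0 + 2 = +2
C5: 2C, 2O → 0 + 2 = +2
C6: 1C, 3H → 0 − 3 = -3
Sum = +1 + 0 − 2 + 2 + 2 − 3 = 0.

0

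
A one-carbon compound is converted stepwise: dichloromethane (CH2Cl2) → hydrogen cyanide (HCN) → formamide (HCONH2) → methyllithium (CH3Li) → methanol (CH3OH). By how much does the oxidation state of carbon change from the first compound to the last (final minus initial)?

Carbon oxidation states along the series — dichloromethane: 0, hydrogen cyanide: +2, formamide: +2, methyllithium: -4, methanol: -2.
Net change = -2 − (0) = -2.

-2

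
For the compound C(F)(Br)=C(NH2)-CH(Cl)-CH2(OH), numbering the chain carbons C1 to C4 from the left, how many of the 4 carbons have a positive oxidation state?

2

Tallying each carbon's bonds:
C1: 2C, 1F, 1Br → 0 + 1 + 1 = +2
C2: 3C, 1N → 0 + 1 = +1
C3: 2C, 1H, 1Cl → 0 − 1 + 1 = 0
C4: 1C, 2H, 1O → 0 − 2 + 1 = -1
2 carbons (C1, C2) meet the condition.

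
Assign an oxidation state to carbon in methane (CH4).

Each bond to a more electronegative atom (O, N, halogen) counts +1, each bond to a less electronegative atom (H, metal, B, Si) counts −1, and each C–C bond counts 0.
The carbon has one bond to H (-1), one bond to H (-1), one bond to H (-1), one bond to H (-1).
Oxidation state = -1 − 1 − 1 − 1 = -4.

-4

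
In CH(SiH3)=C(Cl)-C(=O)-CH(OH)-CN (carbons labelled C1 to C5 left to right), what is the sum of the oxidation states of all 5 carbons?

Count +1 for every bond to an atom more electronegative than carbon and −1 for every bond to one less electronegative; C–C bonds are 0. Tallying each carbon:
C1: 2C, 1H, 1Si → 0 − 1 − 1 = -2
C2: 3C, 1Cl → 0 + 1 = +1
C3: 2C, 2O → 0 + 2 = +2
C4: 2C, 1H, 1O → 0 − 1 + 1 = 0
C5: 1C, 3N → 0 + 3 = +3
Sum = -2 + 1 + 2 + 0 + 3 = +4.

+4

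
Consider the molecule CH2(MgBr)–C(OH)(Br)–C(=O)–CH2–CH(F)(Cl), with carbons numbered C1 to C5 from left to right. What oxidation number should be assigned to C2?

C2 has one bond to C (0), one bond to C (0), one bond to O (+1), one bond to Br (+1).
Oxidation state = 0 + 0 + 1 + 1 = +2.

+2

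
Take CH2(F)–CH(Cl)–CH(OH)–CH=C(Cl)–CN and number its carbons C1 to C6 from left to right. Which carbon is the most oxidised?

Tallying each carbon's bonds:
C1: 1C, 2H, 1F → 0 − 2 + 1 = -1
C2: 2C, 1H, 1Cl → 0 − 1 + 1 = 0
C3: 2C, 1H, 1O → 0 − 1 + 1 = 0
C4: 3C, 1H → 0 − 1 = -1
C5: 3C, 1Cl → 0 + 1 = +1
C6: 1C, 3N → 0 + 3 = +3
The most oxidised carbon is C6 at +3.

C6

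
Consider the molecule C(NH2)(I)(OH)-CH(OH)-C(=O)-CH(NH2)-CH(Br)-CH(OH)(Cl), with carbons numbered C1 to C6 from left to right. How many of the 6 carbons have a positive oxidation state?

3

Count +1 for every bond to an atom more electronegative than carbon and −1 for every bond to one less electronegative; C–C bonds are 0. Tallying each carbon:
C1: 1C, 1O, 1N, 1I → 0 + 1 + 1 + 1 = +3
C2: 2C, 1H, 1O → 0 − 1 + 1 = 0
C3: 2C, 2O → 0 + 2 = +2
C4: 2C, 1H, 1N → 0 − 1 + 1 = 0
C5: 2C, 1H, 1Br → 0 − 1 + 1 = 0
C6: 1C, 1H, 1O, 1Cl → 0 − 1 + 1 + 1 = +1
3 carbons (C1, C3, C6) meet the condition.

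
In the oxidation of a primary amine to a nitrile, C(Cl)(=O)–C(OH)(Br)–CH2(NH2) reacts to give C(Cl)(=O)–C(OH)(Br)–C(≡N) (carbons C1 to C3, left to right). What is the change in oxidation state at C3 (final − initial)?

Before: C3 has 1 bond to C, 2 bonds to H, 1 bond to N → oxidation state -1.
After: C3 has 1 bond to C, 3 bonds to N → oxidation state +3.
Δ = +3 − (-1) = +4, so this is an oxidation at C3.

+4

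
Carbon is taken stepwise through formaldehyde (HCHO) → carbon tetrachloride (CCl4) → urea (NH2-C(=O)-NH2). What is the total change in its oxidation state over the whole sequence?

+4

Carbon oxidation states along the series — formaldehyde: 0, carbon tetrachloride: +4, urea: +4.
Net change = +4 − (0) = +4.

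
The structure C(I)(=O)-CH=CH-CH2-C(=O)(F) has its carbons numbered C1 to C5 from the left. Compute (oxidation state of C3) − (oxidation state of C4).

+1

C3: 3C, 1H → 0 − 1 = -1
C4: 2C, 2H → 0 − 2 = -2
Difference: -1 − (-2) = +1.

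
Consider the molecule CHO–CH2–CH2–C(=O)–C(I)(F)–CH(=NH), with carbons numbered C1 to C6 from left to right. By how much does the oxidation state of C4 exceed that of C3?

C4: 2C, 2O → 0 + 2 = +2
C3: 2C, 2H → 0 − 2 = -2
Difference: +2 − (-2) = +4.

+4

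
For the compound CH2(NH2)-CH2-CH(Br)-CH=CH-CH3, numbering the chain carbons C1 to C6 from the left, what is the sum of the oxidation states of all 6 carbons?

-8

Bonds to more-electronegative neighbours contribute +1 each, bonds to H or metals contribute −1 each, and C–C bonds contribute 0. Tallying each carbon:
C1: 1C, 2H, 1N → 0 − 2 + 1 = -1
C2: 2C, 2H → 0 − 2 = -2
C3: 2C, 1H, 1Br → 0 − 1 + 1 = 0
C4: 3C, 1H → 0 − 1 = -1
C5: 3C, 1H → 0 − 1 = -1
C6: 1C, 3H → 0 − 3 = -3
Sum = -1 − 2 + 0 − 1 − 1 − 3 = -8.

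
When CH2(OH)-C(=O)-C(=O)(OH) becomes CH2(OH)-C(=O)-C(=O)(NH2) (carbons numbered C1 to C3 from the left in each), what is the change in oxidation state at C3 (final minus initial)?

Before: C3 has 1 bond to C, 3 bonds to O → oxidation state +3.
After: C3 has 1 bond to C, 2 bonds to O, 1 bond to N → oxidation state +3.
Δ = +3 − (+3) = 0, so no net redox change at C3.

0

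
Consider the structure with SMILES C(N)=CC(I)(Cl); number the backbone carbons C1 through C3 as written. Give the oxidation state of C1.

C1 has a double bond to C (2×0 = 0), one bond to H (-1), one bond to N (+1).
Oxidation state = 0 − 1 + 1 = 0.

0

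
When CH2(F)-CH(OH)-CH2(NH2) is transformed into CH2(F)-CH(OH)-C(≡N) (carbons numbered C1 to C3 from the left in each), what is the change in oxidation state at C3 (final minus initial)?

+4

Before: C3 has 1 bond to C, 2 bonds to H, 1 bond to N → oxidation state -1.
After: C3 has 1 bond to C, 3 bonds to N → oxidation state +3.
Δ = +3 − (-1) = +4, so this is an oxidation at C3.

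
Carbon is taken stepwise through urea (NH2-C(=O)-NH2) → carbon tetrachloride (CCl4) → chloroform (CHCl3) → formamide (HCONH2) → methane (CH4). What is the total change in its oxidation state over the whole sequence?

-8

Carbon oxidation states along the series — urea: +4, carbon tetrachloride: +4, chloroform: +2, formamide: +2, methane: -4.
Net change = -4 − (+4) = -8.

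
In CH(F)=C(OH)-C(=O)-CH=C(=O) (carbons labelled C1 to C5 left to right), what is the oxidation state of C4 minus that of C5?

C4: 3C, 1H → 0 − 1 = -1
C5: 2C, 2O → 0 + 2 = +2
Difference: -1 − (+2) = -3.

-3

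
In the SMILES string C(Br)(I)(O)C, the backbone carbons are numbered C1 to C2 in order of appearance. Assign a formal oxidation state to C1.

+3

C1 has one bond to C (0), one bond to Br (+1), one bond to I (+1), one bond to O (+1).
Oxidation state = 0 + 1 + 1 + 1 = +3.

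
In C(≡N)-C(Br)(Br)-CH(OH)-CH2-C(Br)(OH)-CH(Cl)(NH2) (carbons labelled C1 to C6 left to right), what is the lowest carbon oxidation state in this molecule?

-2

Tallying each carbon's bonds:
C1: 1C, 3N → 0 + 3 = +3
C2: 2C, 2Br → 0 + 2 = +2
C3: 2C, 1H, 1O → 0 − 1 + 1 = 0
C4: 2C, 2H → 0 − 2 = -2
C5: 2C, 1O, 1Br → 0 + 1 + 1 = +2
C6: 1C, 1H, 1N, 1Cl → 0 − 1 + 1 + 1 = +1
The lowest value is -2.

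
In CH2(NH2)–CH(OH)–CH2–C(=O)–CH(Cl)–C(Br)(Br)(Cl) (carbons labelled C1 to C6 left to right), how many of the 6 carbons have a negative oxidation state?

Bonds to more-electronegative neighbours contribute +1 each, bonds to H or metals contribute −1 each, and C–C bonds contribute 0. Tallying each carbon:
C1: 1C, 2H, 1N → 0 − 2 + 1 = -1
C2: 2C, 1H, 1O → 0 − 1 + 1 = 0
C3: 2C, 2H → 0 − 2 = -2
C4: 2C, 2O → 0 + 2 = +2
C5: 2C, 1H, 1Cl → 0 − 1 + 1 = 0
C6: 1C, 1Cl, 2Br → 0 + 1 + 2 = +3
2 carbons (C1, C3) meet the condition.

2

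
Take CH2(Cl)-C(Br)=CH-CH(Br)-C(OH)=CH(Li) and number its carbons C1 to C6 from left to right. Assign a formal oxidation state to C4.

0

Bonds to more-electronegative neighbours contribute +1 each, bonds to H or metals contribute −1 each, and C–C bonds contribute 0.
C4 has one bond to C (0), one bond to C (0), one bond to H (-1), one bond to Br (+1).
Oxidation state = 0 + 0 − 1 + 1 = 0.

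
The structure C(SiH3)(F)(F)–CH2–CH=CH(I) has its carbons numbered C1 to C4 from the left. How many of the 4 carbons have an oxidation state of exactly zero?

1

Assign +1 per bond to O/N/halogen, −1 per bond to H or an electropositive element, and 0 per bond to carbon. Tallying each carbon:
C1: 1C, 2F, 1Si → 0 + 2 − 1 = +1
C2: 2C, 2H → 0 − 2 = -2
C3: 3C, 1H → 0 − 1 = -1
C4: 2C, 1H, 1I → 0 − 1 + 1 = 0
1 carbon (C4) meets the condition.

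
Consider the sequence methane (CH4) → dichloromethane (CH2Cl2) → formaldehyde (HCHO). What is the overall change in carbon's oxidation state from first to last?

Carbon oxidation states along the series — methane: -4, dichloromethane: 0, formaldehyde: 0.
Net change = 0 − (-4) = +4.

+4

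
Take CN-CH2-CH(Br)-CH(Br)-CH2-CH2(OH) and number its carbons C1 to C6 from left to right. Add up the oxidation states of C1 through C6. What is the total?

Assign +1 per bond to O/N/halogen, −1 per bond to H or an electropositive element, and 0 per bond to carbon. Tallying each carbon:
C1: 1C, 3N → 0 + 3 = +3
C2: 2C, 2H → 0 − 2 = -2
C3: 2C, 1H, 1Br → 0 − 1 + 1 = 0
C4: 2C, 1H, 1Br → 0 − 1 + 1 = 0
C5: 2C, 2H → 0 − 2 = -2
C6: 1C, 2H, 1O → 0 − 2 + 1 = -1
Sum = +3 − 2 + 0 + 0 − 2 − 1 = -2.

-2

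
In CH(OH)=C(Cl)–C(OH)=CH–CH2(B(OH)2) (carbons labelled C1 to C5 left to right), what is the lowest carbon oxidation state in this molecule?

-3

Tallying each carbon's bonds:
C1: 2C, 1H, 1O → 0 − 1 + 1 = 0
C2: 3C, 1Cl → 0 + 1 = +1
C3: 3C, 1O → 0 + 1 = +1
C4: 3C, 1H → 0 − 1 = -1
C5: 1C, 2H, 1B → 0 − 2 − 1 = -3
The lowest value is -3.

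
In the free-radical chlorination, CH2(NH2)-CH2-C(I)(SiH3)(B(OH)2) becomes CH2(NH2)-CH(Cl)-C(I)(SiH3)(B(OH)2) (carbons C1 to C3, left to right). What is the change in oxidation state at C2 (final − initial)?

+2

Before: C2 has 2 bonds to C, 2 bonds to H → oxidation state -2.
After: C2 has 2 bonds to C, 1 bond to H, 1 bond to Cl → oxidation state 0.
Δ = 0 − (-2) = +2, so this is an oxidation at C2.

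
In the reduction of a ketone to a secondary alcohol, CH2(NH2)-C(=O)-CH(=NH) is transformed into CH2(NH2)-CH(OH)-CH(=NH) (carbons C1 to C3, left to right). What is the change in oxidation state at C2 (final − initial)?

-2

Before: C2 has 2 bonds to C, 2 bonds to O → oxidation state +2.
After: C2 has 2 bonds to C, 1 bond to H, 1 bond to O → oxidation state 0.
Δ = 0 − (+2) = -2, so this is a reduction at C2.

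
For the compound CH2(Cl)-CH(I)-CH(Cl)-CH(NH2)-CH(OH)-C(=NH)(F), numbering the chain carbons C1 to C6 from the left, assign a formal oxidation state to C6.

C6 has one bond to C (0), a double bond to N (2×+1 = +2), one bond to F (+1).
Oxidation state = 0 + 2 + 1 = +3.

+3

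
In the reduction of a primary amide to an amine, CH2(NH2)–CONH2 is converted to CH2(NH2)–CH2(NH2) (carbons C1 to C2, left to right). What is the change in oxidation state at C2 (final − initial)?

Before: C2 has 1 bond to C, 2 bonds to O, 1 bond to N → oxidation state +3.
After: C2 has 1 bond to C, 2 bonds to H, 1 bond to N → oxidation state -1.
Δ = -1 − (+3) = -4, so this is a reduction at C2.

-4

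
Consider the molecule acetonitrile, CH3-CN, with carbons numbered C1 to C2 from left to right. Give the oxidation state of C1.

C1 has one bond to H (-1), one bond to H (-1), one bond to H (-1), one bond to C (0).
Oxidation state = -1 − 1 − 1 + 0 = -3.

-3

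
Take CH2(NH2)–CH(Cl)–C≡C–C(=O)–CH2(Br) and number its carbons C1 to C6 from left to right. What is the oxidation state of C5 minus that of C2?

+2

C5: 2C, 2O → 0 + 2 = +2
C2: 2C, 1H, 1Cl → 0 − 1 + 1 = 0
Difference: +2 − (0) = +2.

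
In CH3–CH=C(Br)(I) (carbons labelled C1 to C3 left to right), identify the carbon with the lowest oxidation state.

Count +1 for every bond to an atom more electronegative than carbon and −1 for every bond to one less electronegative; C–C bonds are 0. Tallying each carbon:
C1: 1C, 3H → 0 − 3 = -3
C2: 3C, 1H → 0 − 1 = -1
C3: 2C, 1Br, 1I → 0 + 1 + 1 = +2
The most reduced carbon is C1 at -3.

C1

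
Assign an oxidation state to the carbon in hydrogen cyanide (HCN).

The carbon has one bond to H (-1), a triple bond to N (3×+1 = +3).
Oxidation state = -1 + 3 = +2.

+2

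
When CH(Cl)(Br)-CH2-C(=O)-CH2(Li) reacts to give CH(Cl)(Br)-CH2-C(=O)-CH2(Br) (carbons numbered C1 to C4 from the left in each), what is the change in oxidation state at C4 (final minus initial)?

Before: C4 has 1 bond to C, 2 bonds to H, 1 bond to Li → oxidation state -3.
After: C4 has 1 bond to C, 2 bonds to H, 1 bond to Br → oxidation state -1.
Δ = -1 − (-3) = +2, so this is an oxidation at C4.

+2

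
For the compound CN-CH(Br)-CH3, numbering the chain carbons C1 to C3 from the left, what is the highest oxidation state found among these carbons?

+3

Bonds to more-electronegative neighbours contribute +1 each, bonds to H or metals contribute −1 each, and C–C bonds contribute 0. Tallying each carbon:
C1: 1C, 3N → 0 + 3 = +3
C2: 2C, 1H, 1Br → 0 − 1 + 1 = 0
C3: 1C, 3H → 0 − 3 = -3
The highest value is +3.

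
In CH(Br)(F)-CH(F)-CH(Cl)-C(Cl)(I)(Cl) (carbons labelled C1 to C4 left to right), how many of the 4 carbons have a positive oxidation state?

Tallying each carbon's bonds:
C1: 1C, 1H, 1F, 1Br → 0 − 1 + 1 + 1 = +1
C2: 2C, 1H, 1F → 0 − 1 + 1 = 0
C3: 2C, 1H, 1Cl → 0 − 1 + 1 = 0
C4: 1C, 2Cl, 1I → 0 + 2 + 1 = +3
2 carbons (C1, C4) meet the condition.

2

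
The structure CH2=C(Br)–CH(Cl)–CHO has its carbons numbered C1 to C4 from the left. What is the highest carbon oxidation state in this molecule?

+1

Each bond to a more electronegative atom (O, N, halogen) counts +1, each bond to a less electronegative atom (H, metal, B, Si) counts −1, and each C–C bond counts 0. Tallying each carbon:
C1: 2C, 2H → 0 − 2 = -2
C2: 3C, 1Br → 0 + 1 = +1
C3: 2C, 1H, 1Cl → 0 − 1 + 1 = 0
C4: 1C, 1H, 2O → 0 − 1 + 2 = +1
The highest value is +1.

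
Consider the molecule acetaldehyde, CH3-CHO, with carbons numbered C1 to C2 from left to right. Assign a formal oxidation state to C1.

-3

C1 has one bond to H (-1), one bond to H (-1), one bond to H (-1), one bond to C (0).
Oxidation state = -1 − 1 − 1 + 0 = -3.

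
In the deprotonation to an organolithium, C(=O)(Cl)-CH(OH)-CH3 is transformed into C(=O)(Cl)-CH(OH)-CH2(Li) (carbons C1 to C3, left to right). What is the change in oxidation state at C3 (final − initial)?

Before: C3 has 1 bond to C, 3 bonds to H → oxidation state -3.
After: C3 has 1 bond to C, 2 bonds to H, 1 bond to Li → oxidation state -3.
Δ = -3 − (-3) = 0, so no net redox change at C3.

0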